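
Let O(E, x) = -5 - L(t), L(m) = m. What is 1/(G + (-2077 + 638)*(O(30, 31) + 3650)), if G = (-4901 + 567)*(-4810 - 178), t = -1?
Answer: 1/16371398 ≈ 6.1082e-8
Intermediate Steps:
O(E, x) = -4 (O(E, x) = -5 - 1*(-1) = -5 + 1 = -4)
G = 21617992 (G = -4334*(-4988) = 21617992)
1/(G + (-2077 + 638)*(O(30, 31) + 3650)) = 1/(21617992 + (-2077 + 638)*(-4 + 3650)) = 1/(21617992 - 1439*3646) = 1/(21617992 - 5246594) = 1/16371398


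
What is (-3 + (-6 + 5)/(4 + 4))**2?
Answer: 625/64 ≈ 9.7656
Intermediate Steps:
(-3 + (-6 + 5)/(4 + 4))**2 = (-3 - 1/8)**2 = (-25/8)**2 = 625/64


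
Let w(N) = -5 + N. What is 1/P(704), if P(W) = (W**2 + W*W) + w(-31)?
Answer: 1/991196 ≈ 1.0089e-6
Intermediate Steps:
P(W) = -36 + 2*W**2 (P(W) = (W**2 + W*W) + (-5 - 31) = (W**2 + W**2) - 36 = 2*W**2 - 36 = -36 + 2*W**2)
1/P(704) = 1/(-36 + 2*704**2) = 1/(-36 + 2*495616) = 1/(-36 + 991232) = 1/991196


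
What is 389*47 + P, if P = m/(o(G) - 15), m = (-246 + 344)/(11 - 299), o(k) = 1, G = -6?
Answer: 5265511/288 ≈ 18283.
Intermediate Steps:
m = -49/144 (m = 98/(-288) = 98*(-1/288) = -49/144 ≈ -0.34028)
P = 7/288 (P = -49/144/(1 - 15) = -49/144/(-14) = -1/14*(-49/144) = 7/288 ≈ 0.024306)
389*47 + P = 389*47 + 7/288 = 18283 + 7/288 = 5265511/288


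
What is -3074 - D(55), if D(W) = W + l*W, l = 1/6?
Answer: -18829/6 ≈ -3138.2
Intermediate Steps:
l = ⅙ ≈ 0.16667
D(W) = 7*W/6 (D(W) = W + W/6 = 7*W/6)
-3074 - D(55) = -3074 - 7*55/6 = -3074 - 1*385/6 = -3074 - 385/6 = -18829/6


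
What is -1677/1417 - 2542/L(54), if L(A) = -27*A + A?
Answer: 47981/76518 ≈ 0.62706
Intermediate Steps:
L(A) = -26*A
-1677/1417 - 2542/L(54) = -1677/1417 - 2542/((-26*54)) = -1677*1/1417 - 2542/(-1404) = -129/109 - 2542*(-1/1404) = -129/109 + 1271/702 = 47981/76518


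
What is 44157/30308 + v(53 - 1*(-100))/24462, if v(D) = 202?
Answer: 543145375/370697148 ≈ 1.4652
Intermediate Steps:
44157/30308 + v(53 - 1*(-100))/24462 = 44157/30308 + 202/24462 = 44157*(1/30308) + 202*(1/24462) = 44157/30308 + 101/12231 = 543145375/370697148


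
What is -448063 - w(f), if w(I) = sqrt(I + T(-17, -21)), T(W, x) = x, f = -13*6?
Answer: -448063 - 3*I*sqrt(11) ≈ -4.4806e+5 - 9.9499*I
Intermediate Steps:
f = -78
w(I) = sqrt(-21 + I) (w(I) = sqrt(I - 21) = sqrt(-21 + I))
-448063 - w(f) = -448063 - sqrt(-21 - 78) = -448063 - sqrt(-99) = -448063 - 3*I*sqrt(11)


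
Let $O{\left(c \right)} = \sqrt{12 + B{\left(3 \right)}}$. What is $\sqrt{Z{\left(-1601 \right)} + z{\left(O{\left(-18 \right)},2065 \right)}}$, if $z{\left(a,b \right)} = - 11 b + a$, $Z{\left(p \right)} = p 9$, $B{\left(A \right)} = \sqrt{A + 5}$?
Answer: $\sqrt{-37124 + \sqrt{2} \sqrt{6 + \sqrt{2}}} \approx 192.67 i$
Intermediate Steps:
$B{\left(A \right)} = \sqrt{5 + A}$
$O{\left(c \right)} = \sqrt{12 + 2 \sqrt{2}}$ ($O{\left(c \right)} = \sqrt{12 + \sqrt{5 + 3}} = \sqrt{12 + \sqrt{8}} = \sqrt{12 + 2 \sqrt{2}}$)
$Z{\left(p \right)} = 9 p$
$z{\left(a,b \right)} = a - 11 b$
$\sqrt{Z{\left(-1601 \right)} + z{\left(O{\left(-18 \right)},2065 \right)}} = \sqrt{9 \left(-1601\right) + \left(\sqrt{12 + 2 \sqrt{2}} - 22715\right)} = \sqrt{-14409 - \left(22715 - \sqrt{12 + 2 \sqrt{2}}\right)} = \sqrt{-37124 + \sqrt{12 + 2 \sqrt{2}}}$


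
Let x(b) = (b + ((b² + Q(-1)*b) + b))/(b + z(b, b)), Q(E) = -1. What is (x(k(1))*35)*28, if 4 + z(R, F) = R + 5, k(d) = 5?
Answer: 29400/11 ≈ 2672.7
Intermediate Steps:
z(R, F) = 1 + R (z(R, F) = -4 + (R + 5) = -4 + (5 + R) = 1 + R)
x(b) = (b + b²)/(1 + 2*b) (x(b) = (b + ((b² - b) + b))/(b + (1 + b)) = (b + b²)/(1 + 2*b))
(x(k(1))*35)*28 = ((5*(1 + 5)/(1 + 2*5))*35)*28 = ((5*6/(1 + 10))*35)*28 = ((5*6/11)*35)*28 = ((5*(1/11)*6)*35)*28 = ((30/11)*35)*28 = (1050/11)*28 = 29400/11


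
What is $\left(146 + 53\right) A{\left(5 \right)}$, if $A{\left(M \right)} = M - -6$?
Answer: $2189$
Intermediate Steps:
$A{\left(M \right)} = 6 + M$ ($A{\left(M \right)} = M + 6 = 6 + M$)
$\left(146 + 53\right) A{\left(5 \right)} = \left(146 + 53\right) \left(6 + 5\right) = 199 \cdot 11 = 2189$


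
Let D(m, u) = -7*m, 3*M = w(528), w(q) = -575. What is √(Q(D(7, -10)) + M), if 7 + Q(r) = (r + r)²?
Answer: 2*√21162/3 ≈ 96.981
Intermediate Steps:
M = -575/3 (M = (⅓)*(-575) = -575/3 ≈ -191.67)
Q(r) = -7 + 4*r² (Q(r) = -7 + (r + r)² = -7 + (2*r)² = -7 + 4*r²)
√(Q(D(7, -10)) + M) = √((-7 + 4*(-7*7)²) - 575/3) = √((-7 + 4*(-49)²) - 575/3) = √((-7 + 4*2401) - 575/3) = √((-7 + 9604) - 575/3) = √(9597 - 575/3) = √(28216/3) = 2*√21162/3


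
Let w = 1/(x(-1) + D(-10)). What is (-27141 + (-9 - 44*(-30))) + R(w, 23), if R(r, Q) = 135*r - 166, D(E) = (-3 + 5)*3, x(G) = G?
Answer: -25969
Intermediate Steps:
D(E) = 6 (D(E) = 2*3 = 6)
w = ⅕ (w = 1/(-1 + 6) = 1/5 = ⅕ ≈ 0.20000)
R(r, Q) = -166 + 135*r
(-27141 + (-9 - 44*(-30))) + R(w, 23) = (-27141 + (-9 - 44*(-30))) + (-166 + 135*(⅕)) = (-27141 + (-9 + 1320)) + (-166 + 27) = (-27141 + 1311) - 139 = -25830 - 139 = -25969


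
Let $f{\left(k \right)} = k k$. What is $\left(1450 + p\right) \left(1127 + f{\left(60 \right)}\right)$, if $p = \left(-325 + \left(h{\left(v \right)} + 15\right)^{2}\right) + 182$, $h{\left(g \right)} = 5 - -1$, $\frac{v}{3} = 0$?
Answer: $8262796$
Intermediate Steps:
$v = 0$ ($v = 3 \cdot 0 = 0$)
$f{\left(k \right)} = k^{2}$
$h{\left(g \right)} = 6$ ($h{\left(g \right)} = 5 + 1 = 6$)
$p = 298$ ($p = \left(-325 + \left(6 + 15\right)^{2}\right) + 182 = \left(-325 + 21^{2}\right) + 182 = \left(-325 + 441\right) + 182 = 116 + 182 = 298$)
$\left(1450 + p\right) \left(1127 + f{\left(60 \right)}\right) = \left(1450 + 298\right) \left(1127 + 60^{2}\right) = 1748 \left(1127 + 3600\right) = 1748 \cdot 4727 = 8262796$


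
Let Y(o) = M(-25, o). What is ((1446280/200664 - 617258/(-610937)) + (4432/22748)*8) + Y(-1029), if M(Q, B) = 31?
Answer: 3553600935313964/87148343068677 ≈ 40.776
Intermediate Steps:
Y(o) = 31
((1446280/200664 - 617258/(-610937)) + (4432/22748)*8) + Y(-1029) = ((1446280/200664 - 617258/(-610937)) + (4432/22748)*8) + 31 = ((1446280*(1/200664) - 617258*(-1/610937)) + (4432*(1/22748))*8) + 31 = ((180785/25083 + 617258/610937) + (1108/5687)*8) + 31 = (125930927959/15324132771 + 8864/5687) + 31 = 852002300184977/87148343068677 + 31 = 3553600935313964/87148343068677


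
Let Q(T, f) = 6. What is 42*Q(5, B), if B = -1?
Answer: 252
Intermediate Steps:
42*Q(5, B) = 42*6 = 252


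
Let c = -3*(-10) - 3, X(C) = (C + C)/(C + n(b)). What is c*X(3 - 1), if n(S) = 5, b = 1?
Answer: 108/7 ≈ 15.429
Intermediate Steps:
X(C) = 2*C/(5 + C) (X(C) = (C + C)/(C + 5) = (2*C)/(5 + C) = 2*C/(5 + C))
c = 27 (c = 30 - 3 = 27)
c*X(3 - 1) = 27*(2*(3 - 1)/(5 + (3 - 1))) = 27*(2*2/(5 + 2)) = 27*(2*2/7) = 27*(2*2*(1/7)) = 27*(4/7) = 108/7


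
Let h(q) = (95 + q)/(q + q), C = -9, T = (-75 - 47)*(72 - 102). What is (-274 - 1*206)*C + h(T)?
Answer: 6325231/1464 ≈ 4320.5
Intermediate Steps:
T = 3660 (T = -122*(-30) = 3660)
h(q) = (95 + q)/(2*q) (h(q) = (95 + q)/((2*q)) = (95 + q)*(1/(2*q)) = (95 + q)/(2*q))
(-274 - 1*206)*C + h(T) = (-274 - 1*206)*(-9) + (1/2)*(95 + 3660)/3660 = (-274 - 206)*(-9) + (1/2)*(1/3660)*3755 = -480*(-9) + 751/1464 = 4320 + 751/1464 = 6325231/1464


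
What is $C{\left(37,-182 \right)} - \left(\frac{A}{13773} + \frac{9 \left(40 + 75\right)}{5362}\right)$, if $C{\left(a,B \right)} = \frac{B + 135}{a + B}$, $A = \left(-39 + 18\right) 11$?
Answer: $\frac{527868679}{3569456590} \approx 0.14788$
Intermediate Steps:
$A = -231$ ($A = \left(-21\right) 11 = -231$)
$C{\left(a,B \right)} = \frac{135 + B}{B + a}$
$C{\left(37,-182 \right)} - \left(\frac{A}{13773} + \frac{9 \left(40 + 75\right)}{5362}\right) = \frac{135 - 182}{-182 + 37} - \left(- \frac{231}{13773} + \frac{9 \left(40 + 75\right)}{5362}\right) = \frac{1}{-145} \left(-47\right) - \left(\left(-231\right) \frac{1}{13773} + 9 \cdot 115 \cdot \frac{1}{5362}\right) = \left(- \frac{1}{145}\right) \left(-47\right) - \left(- \frac{77}{4591} + 1035 \cdot \frac{1}{5362}\right) = \frac{47}{145} - \left(- \frac{77}{4591} + \frac{1035}{5362}\right) = \frac{47}{145} - \frac{4338811}{24616942} = \frac{527868679}{3569456590}$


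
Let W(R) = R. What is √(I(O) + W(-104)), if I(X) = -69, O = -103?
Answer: I*√173 ≈ 13.153*I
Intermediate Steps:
√(I(O) + W(-104)) = √(-69 - 104) = √(-173) = I*√173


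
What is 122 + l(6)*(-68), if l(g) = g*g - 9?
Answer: -1714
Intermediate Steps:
l(g) = -9 + g**2 (l(g) = g**2 - 9 = -9 + g**2)
122 + l(6)*(-68) = 122 + (-9 + 6**2)*(-68) = 122 + (-9 + 36)*(-68) = 122 + 27*(-68) = 122 - 1836 = -1714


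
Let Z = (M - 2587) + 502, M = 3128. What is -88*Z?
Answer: -91784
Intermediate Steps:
Z = 1043 (Z = (3128 - 2587) + 502 = 541 + 502 = 1043)
-88*Z = -88*1043 = -91784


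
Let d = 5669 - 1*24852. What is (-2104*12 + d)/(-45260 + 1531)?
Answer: 44431/43729 ≈ 1.0161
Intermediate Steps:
d = -19183 (d = 5669 - 24852 = -19183)
(-2104*12 + d)/(-45260 + 1531) = (-2104*12 - 19183)/(-45260 + 1531) = (-25248 - 19183)/(-43729) = -44431*(-1/43729) = 44431/43729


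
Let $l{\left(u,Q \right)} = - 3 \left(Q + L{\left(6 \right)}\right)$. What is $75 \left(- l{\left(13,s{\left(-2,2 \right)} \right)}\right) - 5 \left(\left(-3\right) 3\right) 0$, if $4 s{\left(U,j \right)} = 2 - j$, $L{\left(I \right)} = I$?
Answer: $0$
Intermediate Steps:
$s{\left(U,j \right)} = \frac{1}{2} - \frac{j}{4}$ ($s{\left(U,j \right)} = \frac{2 - j}{4} = \frac{1}{2} - \frac{j}{4}$)
$l{\left(u,Q \right)} = -18 - 3 Q$ ($l{\left(u,Q \right)} = - 3 \left(Q + 6\right) = - 3 \left(6 + Q\right) = -18 - 3 Q$)
$75 \left(- l{\left(13,s{\left(-2,2 \right)} \right)}\right) - 5 \left(\left(-3\right) 3\right) 0 = 75 \left(- (-18 - 3 \left(\frac{1}{2} - \frac{1}{2}\right))\right) - 5 \left(\left(-3\right) 3\right) 0 = 75 \left(- (-18 - 3 \left(\frac{1}{2} - \frac{1}{2}\right))\right) \left(-5\right) \left(-9\right) 0 = 75 \left(- (-18 - 0)\right) 45 \cdot 0 = 75 \left(- (-18 + 0)\right) 0 = 75 \left(\left(-1\right) \left(-18\right)\right) 0 = 75 \cdot 18 \cdot 0 = 1350 \cdot 0 = 0$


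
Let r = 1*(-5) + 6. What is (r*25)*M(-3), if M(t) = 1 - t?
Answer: 100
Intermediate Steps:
r = 1 (r = -5 + 6 = 1)
(r*25)*M(-3) = (1*25)*(1 - 1*(-3)) = 25*(1 + 3) = 25*4 = 100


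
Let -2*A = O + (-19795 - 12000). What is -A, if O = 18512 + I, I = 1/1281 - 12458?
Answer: -16487110/1281 ≈ -12871.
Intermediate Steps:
I = -15958697/1281 (I = 1/1281 - 12458 = -15958697/1281 ≈ -12458.)
O = 7755175/1281 (O = 18512 - 15958697/1281 = 7755175/1281 ≈ 6054.0)
A = 16487110/1281 (A = -(7755175/1281 + (-19795 - 12000))/2 = -(7755175/1281 - 31795)/2 = -½*(-32974220/1281) = 16487110/1281 ≈ 12871.)
-A = -1*16487110/1281 = -16487110/1281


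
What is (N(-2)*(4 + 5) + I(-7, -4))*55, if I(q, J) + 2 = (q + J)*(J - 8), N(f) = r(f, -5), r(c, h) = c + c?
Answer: 5170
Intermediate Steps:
r(c, h) = 2*c
N(f) = 2*f
I(q, J) = -2 + (-8 + J)*(J + q) (I(q, J) = -2 + (q + J)*(J - 8) = -2 + (J + q)*(-8 + J) = -2 + (-8 + J)*(J + q))
(N(-2)*(4 + 5) + I(-7, -4))*55 = ((2*(-2))*(4 + 5) + (-2 + (-4)² - 8*(-4) - 8*(-7) - 4*(-7)))*55 = (-4*9 + (-2 + 16 + 32 + 56 + 28))*55 = (-36 + 130)*55 = 94*55 = 5170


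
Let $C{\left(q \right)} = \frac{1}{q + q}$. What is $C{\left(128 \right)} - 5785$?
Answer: $- \frac{1480959}{256} \approx -5785.0$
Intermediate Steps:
$C{\left(q \right)} = \frac{1}{2 q}$
$C{\left(128 \right)} - 5785 = \frac{1}{2 \cdot 128} - 5785 = \frac{1}{2} \cdot \frac{1}{128} - 5785 = \frac{1}{256} - 5785 = - \frac{1480959}{256}$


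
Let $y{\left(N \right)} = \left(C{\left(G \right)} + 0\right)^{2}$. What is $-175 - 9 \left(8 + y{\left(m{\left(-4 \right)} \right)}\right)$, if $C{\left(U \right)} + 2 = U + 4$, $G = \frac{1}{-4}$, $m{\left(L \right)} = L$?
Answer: $- \frac{4393}{16} \approx -274.56$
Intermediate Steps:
$G = - \frac{1}{4} \approx -0.25$
$C{\left(U \right)} = 2 + U$ ($C{\left(U \right)} = -2 + \left(U + 4\right) = -2 + \left(4 + U\right) = 2 + U$)
$y{\left(N \right)} = \frac{49}{16}$ ($y{\left(N \right)} = \left(\left(2 - \frac{1}{4}\right) + 0\right)^{2} = \left(\frac{7}{4} + 0\right)^{2} = \left(\frac{7}{4}\right)^{2} = \frac{49}{16}$)
$-175 - 9 \left(8 + y{\left(m{\left(-4 \right)} \right)}\right) = -175 - 9 \left(8 + \frac{49}{16}\right) = -175 - \frac{1593}{16} = - \frac{4393}{16}$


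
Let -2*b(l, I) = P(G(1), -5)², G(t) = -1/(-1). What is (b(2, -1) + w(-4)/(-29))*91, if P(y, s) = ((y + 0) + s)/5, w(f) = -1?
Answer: -18837/725 ≈ -25.982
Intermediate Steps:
G(t) = 1 (G(t) = -1*(-1) = 1)
P(y, s) = s/5 + y/5 (P(y, s) = (y + s)*(⅕) = (s + y)*(⅕) = s/5 + y/5)
b(l, I) = -8/25 (b(l, I) = -((⅕)*(-5) + (⅕)*1)²/2 = -(-1 + ⅕)²/2 = -(-⅘)²/2 = -½*16/25 = -8/25)
(b(2, -1) + w(-4)/(-29))*91 = (-8/25 - 1/(-29))*91 = (-8/25 - 1*(-1/29))*91 = (-8/25 + 1/29)*91 = -207/725*91 = -18837/725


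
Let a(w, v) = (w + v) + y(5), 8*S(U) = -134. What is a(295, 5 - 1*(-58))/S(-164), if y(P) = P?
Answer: -1452/67 ≈ -21.672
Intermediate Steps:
S(U) = -67/4 (S(U) = (1/8)*(-134) = -67/4)
a(w, v) = 5 + v + w (a(w, v) = (w + v) + 5 = (v + w) + 5 = 5 + v + w)
a(295, 5 - 1*(-58))/S(-164) = (5 + (5 - 1*(-58)) + 295)/(-67/4) = (5 + (5 + 58) + 295)*(-4/67) = (5 + 63 + 295)*(-4/67) = 363*(-4/67) = -1452/67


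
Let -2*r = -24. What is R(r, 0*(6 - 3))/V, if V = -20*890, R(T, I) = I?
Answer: 0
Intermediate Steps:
r = 12 (r = -½*(-24) = 12)
V = -17800
R(r, 0*(6 - 3))/V = (0*(6 - 3))/(-17800) = (0*3)*(-1/17800) = 0*(-1/17800) = 0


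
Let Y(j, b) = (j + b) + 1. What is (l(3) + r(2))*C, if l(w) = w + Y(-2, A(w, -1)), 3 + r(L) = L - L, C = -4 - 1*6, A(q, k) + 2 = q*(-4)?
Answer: 150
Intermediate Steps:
A(q, k) = -2 - 4*q (A(q, k) = -2 + q*(-4) = -2 - 4*q)
C = -10 (C = -4 - 6 = -10)
Y(j, b) = 1 + b + j (Y(j, b) = (b + j) + 1 = 1 + b + j)
r(L) = -3 (r(L) = -3 + (L - L) = -3 + 0 = -3)
l(w) = -3 - 3*w (l(w) = w + (1 + (-2 - 4*w) - 2) = w + (-3 - 4*w) = -3 - 3*w)
(l(3) + r(2))*C = ((-3 - 3*3) - 3)*(-10) = ((-3 - 9) - 3)*(-10) = (-12 - 3)*(-10) = -15*(-10) = 150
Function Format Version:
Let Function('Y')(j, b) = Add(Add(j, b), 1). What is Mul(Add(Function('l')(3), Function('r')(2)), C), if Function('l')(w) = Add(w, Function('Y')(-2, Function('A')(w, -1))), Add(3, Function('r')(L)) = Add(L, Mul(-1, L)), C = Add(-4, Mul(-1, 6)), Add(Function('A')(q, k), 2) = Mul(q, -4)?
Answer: 150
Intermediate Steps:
Function('A')(q, k) = Add(-2, Mul(-4, q)) (Function('A')(q, k) = Add(-2, Mul(q, -4)) = Add(-2, Mul(-4, q)))
C = -10 (C = Add(-4, -6) = -10)
Function('Y')(j, b) = Add(1, b, j) (Function('Y')(j, b) = Add(Add(b, j), 1) = Add(1, b, j))
Function('r')(L) = -3 (Function('r')(L) = Add(-3, Add(L, Mul(-1, L))) = Add(-3, 0) = -3)
Function('l')(w) = Add(-3, Mul(-3, w)) (Function('l')(w) = Add(w, Add(1, Add(-2, Mul(-4, w)), -2)) = Add(w, Add(-3, Mul(-4, w))) = Add(-3, Mul(-3, w)))
Mul(Add(Function('l')(3), Function('r')(2)), C) = Mul(Add(Add(-3, Mul(-3, 3)), -3), -10) = Mul(Add(Add(-3, -9), -3), -10) = Mul(Add(-12, -3), -10) = Mul(-15, -10) = 150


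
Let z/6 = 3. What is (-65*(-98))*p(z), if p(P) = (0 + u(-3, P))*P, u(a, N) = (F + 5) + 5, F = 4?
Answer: 1605240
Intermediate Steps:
u(a, N) = 14 (u(a, N) = (4 + 5) + 5 = 9 + 5 = 14)
z = 18 (z = 6*3 = 18)
p(P) = 14*P (p(P) = (0 + 14)*P = 14*P)
(-65*(-98))*p(z) = (-65*(-98))*(14*18) = 6370*252 = 1605240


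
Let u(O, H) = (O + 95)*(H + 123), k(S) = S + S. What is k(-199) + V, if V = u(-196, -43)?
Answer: -8478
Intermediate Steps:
k(S) = 2*S
u(O, H) = (95 + O)*(123 + H)
V = -8080 (V = 11685 + 95*(-43) + 123*(-196) - 43*(-196) = 11685 - 4085 - 24108 + 8428 = -8080)
k(-199) + V = 2*(-199) - 8080 = -398 - 8080 = -8478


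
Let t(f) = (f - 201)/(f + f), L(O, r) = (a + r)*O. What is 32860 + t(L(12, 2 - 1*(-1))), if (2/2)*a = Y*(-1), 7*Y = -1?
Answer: 5782979/176 ≈ 32858.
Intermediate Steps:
Y = -⅐ (Y = (⅐)*(-1) = -⅐ ≈ -0.14286)
a = ⅐ (a = -⅐*(-1) = ⅐ ≈ 0.14286)
L(O, r) = O*(⅐ + r) (L(O, r) = (⅐ + r)*O = O*(⅐ + r))
t(f) = (-201 + f)/(2*f) (t(f) = (-201 + f)/((2*f)) = (-201 + f)*(1/(2*f)) = (-201 + f)/(2*f))
32860 + t(L(12, 2 - 1*(-1))) = 32860 + (-201 + 12*(⅐ + (2 - 1*(-1))))/(2*((12*(⅐ + (2 - 1*(-1)))))) = 32860 + (-201 + 12*(⅐ + (2 + 1)))/(2*((12*(⅐ + (2 + 1))))) = 32860 + (-201 + 12*(⅐ + 3))/(2*((12*(⅐ + 3)))) = 32860 + (-201 + 12*(22/7))/(2*((12*(22/7)))) = 32860 + (-201 + 264/7)/(2*(264/7)) = 32860 + (½)*(7/264)*(-1143/7) = 32860 - 381/176 = 5782979/176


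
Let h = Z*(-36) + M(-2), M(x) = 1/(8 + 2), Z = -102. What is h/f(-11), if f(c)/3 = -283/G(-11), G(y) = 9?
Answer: -110163/2830 ≈ -38.927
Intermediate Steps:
M(x) = ⅒ (M(x) = 1/10 = ⅒)
h = 36721/10 (h = -102*(-36) + ⅒ = 3672 + ⅒ = 36721/10 ≈ 3672.1)
f(c) = -283/3 (f(c) = 3*(-283/9) = -283/3)
h/f(-11) = 36721/(10*(-283/3)) = (36721/10)*(-3/283) = -110163/2830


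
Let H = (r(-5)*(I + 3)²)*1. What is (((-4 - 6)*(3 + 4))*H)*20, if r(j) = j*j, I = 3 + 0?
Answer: -1260000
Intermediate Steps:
I = 3
r(j) = j²
H = 900 (H = ((-5)²*(3 + 3)²)*1 = (25*6²)*1 = (25*36)*1 = 900*1 = 900)
(((-4 - 6)*(3 + 4))*H)*20 = (((-4 - 6)*(3 + 4))*900)*20 = (-10*7*900)*20 = -70*900*20 = -63000*20 = -1260000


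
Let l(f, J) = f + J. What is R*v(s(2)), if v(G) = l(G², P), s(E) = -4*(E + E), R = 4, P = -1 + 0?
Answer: 1020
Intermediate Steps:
P = -1
s(E) = -8*E
l(f, J) = J + f
v(G) = -1 + G²
R*v(s(2)) = 4*(-1 + (-8*2)²) = 4*(-1 + (-16)²) = 4*(-1 + 256) = 4*255 = 1020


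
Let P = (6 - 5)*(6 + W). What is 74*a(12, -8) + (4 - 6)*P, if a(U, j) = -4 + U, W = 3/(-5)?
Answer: 2906/5 ≈ 581.20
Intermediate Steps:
W = -⅗ (W = 3*(-⅕) = -⅗ ≈ -0.60000)
P = 27/5 (P = (6 - 5)*(6 - ⅗) = 1*(27/5) = 27/5 ≈ 5.4000)
74*a(12, -8) + (4 - 6)*P = 74*(-4 + 12) + (4 - 6)*(27/5) = 74*8 - 2*27/5 = 592 - 54/5 = 2906/5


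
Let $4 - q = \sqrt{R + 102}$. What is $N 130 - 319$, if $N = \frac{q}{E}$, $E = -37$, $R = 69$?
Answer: $- \frac{12323}{37} + \frac{390 \sqrt{19}}{37} \approx -287.11$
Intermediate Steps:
$q = 4 - 3 \sqrt{19}$ ($q = 4 - \sqrt{69 + 102} = 4 - \sqrt{171} = 4 - 3 \sqrt{19} \approx -9.0767$)
$N = - \frac{4}{37} + \frac{3 \sqrt{19}}{37}$ ($N = \frac{4 - 3 \sqrt{19}}{-37} = \left(4 - 3 \sqrt{19}\right) \left(- \frac{1}{37}\right) = - \frac{4}{37} + \frac{3 \sqrt{19}}{37} \approx 0.24532$)
$N 130 - 319 = \left(- \frac{4}{37} + \frac{3 \sqrt{19}}{37}\right) 130 - 319 = \left(- \frac{520}{37} + \frac{390 \sqrt{19}}{37}\right) - 319 = - \frac{12323}{37} + \frac{390 \sqrt{19}}{37}$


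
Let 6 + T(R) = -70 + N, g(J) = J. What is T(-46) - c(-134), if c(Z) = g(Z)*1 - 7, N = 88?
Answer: 153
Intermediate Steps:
T(R) = 12 (T(R) = -6 + (-70 + 88) = -6 + 18 = 12)
c(Z) = -7 + Z (c(Z) = Z*1 - 7 = Z - 7 = -7 + Z)
T(-46) - c(-134) = 12 - (-7 - 134) = 12 - 1*(-141) = 12 + 141 = 153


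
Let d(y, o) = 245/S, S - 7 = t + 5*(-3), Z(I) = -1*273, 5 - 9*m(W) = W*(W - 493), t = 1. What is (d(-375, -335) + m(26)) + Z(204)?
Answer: 3125/3 ≈ 1041.7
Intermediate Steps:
m(W) = 5/9 - W*(-493 + W)/9 (m(W) = 5/9 - W*(W - 493)/9 = 5/9 - W*(-493 + W)/9)
Z(I) = -273
S = -7 (S = 7 + (1 + 5*(-3)) = 7 + (1 - 15) = 7 - 14 = -7)
d(y, o) = -35 (d(y, o) = 245/(-7) = 245*(-1/7) = -35)
(d(-375, -335) + m(26)) + Z(204) = (-35 + (5/9 - 1/9*26**2 + (493/9)*26)) - 273 = (-35 + (5/9 - 1/9*676 + 12818/9)) - 273 = (-35 + (5/9 - 676/9 + 12818/9)) - 273 = (-35 + 4049/3) - 273 = 3944/3 - 273 = 3125/3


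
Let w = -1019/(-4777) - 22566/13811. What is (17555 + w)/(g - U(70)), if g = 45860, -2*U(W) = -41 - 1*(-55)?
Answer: 1158099981212/3026082067449 ≈ 0.38271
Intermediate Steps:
U(W) = -7 (U(W) = -(-41 - 1*(-55))/2 = -(-41 + 55)/2 = -½*14 = -7)
w = -93724373/65975147 (w = -1019*(-1/4777) - 22566*1/13811 = 1019/4777 - 22566/13811 = -93724373/65975147 ≈ -1.4206)
(17555 + w)/(g - U(70)) = (17555 - 93724373/65975147)/(45860 - 1*(-7)) = 1158099981212/(65975147*(45860 + 7)) = (1158099981212/65975147)/45867 = (1158099981212/65975147)*(1/45867) = 1158099981212/3026082067449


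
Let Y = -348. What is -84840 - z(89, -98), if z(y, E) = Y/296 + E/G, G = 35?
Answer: -31389329/370 ≈ -84836.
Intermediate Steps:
z(y, E) = -87/74 + E/35 (z(y, E) = -348/296 + E/35 = -348*1/296 + E*(1/35) = -87/74 + E/35)
-84840 - z(89, -98) = -84840 - (-87/74 + (1/35)*(-98)) = -84840 - (-87/74 - 14/5) = -84840 - 1*(-1471/370) = -84840 + 1471/370 = -31389329/370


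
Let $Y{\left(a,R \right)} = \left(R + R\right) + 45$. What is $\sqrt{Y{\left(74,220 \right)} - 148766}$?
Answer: $i \sqrt{148281} \approx 385.07 i$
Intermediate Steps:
$Y{\left(a,R \right)} = 45 + 2 R$ ($Y{\left(a,R \right)} = 2 R + 45 = 45 + 2 R$)
$\sqrt{Y{\left(74,220 \right)} - 148766} = \sqrt{\left(45 + 2 \cdot 220\right) - 148766} = \sqrt{\left(45 + 440\right) - 148766} = \sqrt{485 - 148766} = \sqrt{-148281} = i \sqrt{148281}$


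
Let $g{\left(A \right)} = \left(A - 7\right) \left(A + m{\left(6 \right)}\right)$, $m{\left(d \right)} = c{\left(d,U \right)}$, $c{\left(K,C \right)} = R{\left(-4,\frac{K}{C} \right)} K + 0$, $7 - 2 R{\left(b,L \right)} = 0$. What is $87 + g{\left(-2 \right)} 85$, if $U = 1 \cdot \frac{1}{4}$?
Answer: $-14448$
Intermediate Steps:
$R{\left(b,L \right)} = \frac{7}{2}$ ($R{\left(b,L \right)} = \frac{7}{2} - 0 = \frac{7}{2} + 0 = \frac{7}{2}$)
$U = \frac{1}{4}$ ($U = 1 \cdot \frac{1}{4} = \frac{1}{4} \approx 0.25$)
$c{\left(K,C \right)} = \frac{7 K}{2}$ ($c{\left(K,C \right)} = \frac{7 K}{2} + 0 = \frac{7 K}{2}$)
$m{\left(d \right)} = \frac{7 d}{2}$
$g{\left(A \right)} = \left(-7 + A\right) \left(21 + A\right)$ ($g{\left(A \right)} = \left(A - 7\right) \left(A + \frac{7}{2} \cdot 6\right) = \left(-7 + A\right) \left(A + 21\right) = \left(-7 + A\right) \left(21 + A\right)$)
$87 + g{\left(-2 \right)} 85 = 87 + \left(-147 + \left(-2\right)^{2} + 14 \left(-2\right)\right) 85 = 87 + \left(-147 + 4 - 28\right) 85 = 87 - 14535 = -14448$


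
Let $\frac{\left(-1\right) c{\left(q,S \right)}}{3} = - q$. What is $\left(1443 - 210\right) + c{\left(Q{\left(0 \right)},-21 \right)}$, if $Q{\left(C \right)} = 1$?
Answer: $1236$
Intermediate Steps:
$c{\left(q,S \right)} = 3 q$ ($c{\left(q,S \right)} = - 3 \left(- q\right) = 3 q$)
$\left(1443 - 210\right) + c{\left(Q{\left(0 \right)},-21 \right)} = \left(1443 - 210\right) + 3 \cdot 1 = 1233 + 3 = 1236$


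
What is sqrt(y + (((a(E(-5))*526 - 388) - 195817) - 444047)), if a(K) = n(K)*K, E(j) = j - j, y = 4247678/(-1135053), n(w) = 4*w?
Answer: I*sqrt(125723286778882)/14013 ≈ 800.16*I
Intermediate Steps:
y = -4247678/1135053 (y = 4247678*(-1/1135053) = -4247678/1135053 ≈ -3.7423)
E(j) = 0
a(K) = 4*K**2 (a(K) = (4*K)*K = 4*K**2)
sqrt(y + (((a(E(-5))*526 - 388) - 195817) - 444047)) = sqrt(-4247678/1135053 + ((((4*0**2)*526 - 388) - 195817) - 444047)) = sqrt(-4247678/1135053 + ((((4*0)*526 - 388) - 195817) - 444047)) = sqrt(-4247678/1135053 + (((0*526 - 388) - 195817) - 444047)) = sqrt(-4247678/1135053 + (((0 - 388) - 195817) - 444047)) = sqrt(-4247678/1135053 + ((-388 - 195817) - 444047)) = sqrt(-4247678/1135053 + (-196205 - 444047)) = sqrt(-4247678/1135053 - 640252) = sqrt(-726724201034/1135053) = I*sqrt(125723286778882)/14013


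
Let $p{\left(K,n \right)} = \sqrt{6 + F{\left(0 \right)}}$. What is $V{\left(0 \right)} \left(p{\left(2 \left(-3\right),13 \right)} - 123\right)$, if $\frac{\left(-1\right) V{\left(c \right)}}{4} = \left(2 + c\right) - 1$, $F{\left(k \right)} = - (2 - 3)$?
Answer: $492 - 4 \sqrt{7} \approx 481.42$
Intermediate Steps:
$F{\left(k \right)} = 1$ ($F{\left(k \right)} = \left(-1\right) \left(-1\right) = 1$)
$p{\left(K,n \right)} = \sqrt{7}$ ($p{\left(K,n \right)} = \sqrt{6 + 1} = \sqrt{7}$)
$V{\left(c \right)} = -4 - 4 c$ ($V{\left(c \right)} = - 4 \left(\left(2 + c\right) - 1\right) = - 4 \left(1 + c\right) = -4 - 4 c$)
$V{\left(0 \right)} \left(p{\left(2 \left(-3\right),13 \right)} - 123\right) = \left(-4 - 0\right) \left(\sqrt{7} - 123\right) = \left(-4 + 0\right) \left(-123 + \sqrt{7}\right) = - 4 \left(-123 + \sqrt{7}\right) = 492 - 4 \sqrt{7}$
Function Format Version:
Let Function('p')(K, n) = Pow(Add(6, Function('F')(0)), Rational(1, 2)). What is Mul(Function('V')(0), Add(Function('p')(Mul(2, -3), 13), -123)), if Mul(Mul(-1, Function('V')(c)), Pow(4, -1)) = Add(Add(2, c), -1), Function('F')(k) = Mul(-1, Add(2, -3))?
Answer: Add(492, Mul(-4, Pow(7, Rational(1, 2)))) ≈ 481.42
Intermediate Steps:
Function('F')(k) = 1 (Function('F')(k) = Mul(-1, -1) = 1)
Function('p')(K, n) = Pow(7, Rational(1, 2)) (Function('p')(K, n) = Pow(Add(6, 1), Rational(1, 2)) = Pow(7, Rational(1, 2)))
Function('V')(c) = Add(-4, Mul(-4, c)) (Function('V')(c) = Mul(-4, Add(Add(2, c), -1)) = Mul(-4, Add(1, c)) = Add(-4, Mul(-4, c)))
Mul(Function('V')(0), Add(Function('p')(Mul(2, -3), 13), -123)) = Mul(Add(-4, Mul(-4, 0)), Add(Pow(7, Rational(1, 2)), -123)) = Mul(Add(-4, 0), Add(-123, Pow(7, Rational(1, 2)))) = Mul(-4, Add(-123, Pow(7, Rational(1, 2)))) = Add(492, Mul(-4, Pow(7, Rational(1, 2))))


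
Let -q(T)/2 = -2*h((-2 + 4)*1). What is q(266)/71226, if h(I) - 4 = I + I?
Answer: 16/35613 ≈ 0.00044927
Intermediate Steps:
h(I) = 4 + 2*I (h(I) = 4 + (I + I) = 4 + 2*I)
q(T) = 32 (q(T) = -(-4)*(4 + 2*((-2 + 4)*1)) = -(-4)*(4 + 2*(2*1)) = -(-4)*(4 + 2*2) = -(-4)*(4 + 4) = -(-4)*8 = -2*(-16) = 32)
q(266)/71226 = 32/71226 = 32*(1/71226) = 16/35613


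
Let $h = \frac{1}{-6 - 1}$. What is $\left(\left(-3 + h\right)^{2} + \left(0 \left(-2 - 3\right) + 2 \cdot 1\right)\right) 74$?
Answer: $\frac{43068}{49} \approx 878.94$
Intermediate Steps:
$h = - \frac{1}{7}$ ($h = \frac{1}{-7} = - \frac{1}{7} \approx -0.14286$)
$\left(\left(-3 + h\right)^{2} + \left(0 \left(-2 - 3\right) + 2 \cdot 1\right)\right) 74 = \left(\left(-3 - \frac{1}{7}\right)^{2} + \left(0 \left(-2 - 3\right) + 2 \cdot 1\right)\right) 74 = \left(\left(- \frac{22}{7}\right)^{2} + \left(0 \left(-5\right) + 2\right)\right) 74 = \left(\frac{484}{49} + \left(0 + 2\right)\right) 74 = \left(\frac{484}{49} + 2\right) 74 = \frac{582}{49} \cdot 74 = \frac{43068}{49}$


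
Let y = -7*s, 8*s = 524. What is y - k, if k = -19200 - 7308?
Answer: 52099/2 ≈ 26050.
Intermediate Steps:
k = -26508
s = 131/2 (s = (1/8)*524 = 131/2 ≈ 65.500)
y = -917/2 (y = -7*131/2 = -917/2 ≈ -458.50)
y - k = -917/2 - 1*(-26508) = -917/2 + 26508 = 52099/2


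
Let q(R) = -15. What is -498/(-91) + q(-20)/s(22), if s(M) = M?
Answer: 9591/2002 ≈ 4.7907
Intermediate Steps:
-498/(-91) + q(-20)/s(22) = -498/(-91) - 15/22 = -498*(-1/91) - 15*1/22 = 498/91 - 15/22 = 9591/2002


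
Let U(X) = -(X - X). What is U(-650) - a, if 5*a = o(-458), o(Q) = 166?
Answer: -166/5 ≈ -33.200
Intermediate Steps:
U(X) = 0 (U(X) = -1*0 = 0)
a = 166/5 (a = (1/5)*166 = 166/5 ≈ 33.200)
U(-650) - a = 0 - 1*166/5 = 0 - 166/5 = -166/5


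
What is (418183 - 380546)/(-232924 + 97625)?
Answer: -37637/135299 ≈ -0.27818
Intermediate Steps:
(418183 - 380546)/(-232924 + 97625) = 37637/(-135299) = 37637*(-1/135299) = -37637/135299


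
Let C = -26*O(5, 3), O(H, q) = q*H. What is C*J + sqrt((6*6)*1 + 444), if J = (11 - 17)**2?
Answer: -14040 + 4*sqrt(30) ≈ -14018.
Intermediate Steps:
O(H, q) = H*q
J = 36 (J = (-6)**2 = 36)
C = -390 (C = -130*3 = -26*15 = -390)
C*J + sqrt((6*6)*1 + 444) = -390*36 + sqrt((6*6)*1 + 444) = -14040 + sqrt(36*1 + 444) = -14040 + sqrt(36 + 444) = -14040 + sqrt(480) = -14040 + 4*sqrt(30)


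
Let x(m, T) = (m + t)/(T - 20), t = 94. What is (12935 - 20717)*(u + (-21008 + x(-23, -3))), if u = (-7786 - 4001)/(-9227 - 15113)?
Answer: 45766547435709/279910 ≈ 1.6350e+8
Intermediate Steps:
u = 11787/24340 (u = -11787/(-24340) = -11787*(-1/24340) = 11787/24340 ≈ 0.48426)
x(m, T) = (94 + m)/(-20 + T) (x(m, T) = (m + 94)/(T - 20) = (94 + m)/(-20 + T))
(12935 - 20717)*(u + (-21008 + x(-23, -3))) = (12935 - 20717)*(11787/24340 + (-21008 + (94 - 23)/(-20 - 3))) = -7782*(11787/24340 + (-21008 + 71/(-23))) = -7782*(11787/24340 + (-21008 - 1/23*71)) = -7782*(11787/24340 + (-21008 - 71/23)) = -7782*(11787/24340 - 483255/23) = -7782*(-11762155599/559820) = 45766547435709/279910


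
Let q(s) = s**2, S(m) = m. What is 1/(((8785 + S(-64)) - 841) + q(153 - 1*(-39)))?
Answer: 1/44744 ≈ 2.2349e-5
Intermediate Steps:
1/(((8785 + S(-64)) - 841) + q(153 - 1*(-39))) = 1/(((8785 - 64) - 841) + (153 - 1*(-39))**2) = 1/((8721 - 841) + (153 + 39)**2) = 1/(7880 + 192**2) = 1/(7880 + 36864) = 1/44744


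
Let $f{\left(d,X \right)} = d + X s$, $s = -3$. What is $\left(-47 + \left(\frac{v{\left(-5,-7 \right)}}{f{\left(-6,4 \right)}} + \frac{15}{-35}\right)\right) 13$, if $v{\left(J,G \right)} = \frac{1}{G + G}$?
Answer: $- \frac{155363}{252} \approx -616.52$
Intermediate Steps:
$v{\left(J,G \right)} = \frac{1}{2 G}$
$f{\left(d,X \right)} = d - 3 X$ ($f{\left(d,X \right)} = d + X \left(-3\right) = d - 3 X$)
$\left(-47 + \left(\frac{v{\left(-5,-7 \right)}}{f{\left(-6,4 \right)}} + \frac{15}{-35}\right)\right) 13 = \left(-47 + \left(\frac{\frac{1}{2} \frac{1}{-7}}{-6 - 12} + \frac{15}{-35}\right)\right) 13 = \left(-47 + \left(\frac{\frac{1}{2} \left(- \frac{1}{7}\right)}{-6 - 12} + 15 \left(- \frac{1}{35}\right)\right)\right) 13 = \left(-47 - \left(\frac{3}{7} + \frac{1}{14 \left(-18\right)}\right)\right) 13 = \left(-47 - \frac{107}{252}\right) 13 = \left(- \frac{11951}{252}\right) 13 = - \frac{155363}{252}$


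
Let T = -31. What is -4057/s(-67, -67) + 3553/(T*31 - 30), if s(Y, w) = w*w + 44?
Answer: -20126236/4492203 ≈ -4.4803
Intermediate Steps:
s(Y, w) = 44 + w**2 (s(Y, w) = w**2 + 44 = 44 + w**2)
-4057/s(-67, -67) + 3553/(T*31 - 30) = -4057/(44 + (-67)**2) + 3553/(-31*31 - 30) = -4057/(44 + 4489) + 3553/(-961 - 30) = -4057/4533 + 3553/(-991) = -4057*1/4533 + 3553*(-1/991) = -4057/4533 - 3553/991 = -20126236/4492203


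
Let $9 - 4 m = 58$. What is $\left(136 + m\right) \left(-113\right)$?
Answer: $- \frac{55935}{4} \approx -13984.0$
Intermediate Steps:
$m = - \frac{49}{4}$ ($m = \frac{9}{4} - \frac{29}{2} = - \frac{49}{4} \approx -12.25$)
$\left(136 + m\right) \left(-113\right) = \left(136 - \frac{49}{4}\right) \left(-113\right) = \frac{495}{4} \left(-113\right) = - \frac{55935}{4}$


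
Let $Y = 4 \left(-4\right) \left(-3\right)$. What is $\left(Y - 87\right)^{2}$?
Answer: $1521$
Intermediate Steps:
$Y = 48$ ($Y = \left(-16\right) \left(-3\right) = 48$)
$\left(Y - 87\right)^{2} = \left(48 - 87\right)^{2} = \left(-39\right)^{2} = 1521$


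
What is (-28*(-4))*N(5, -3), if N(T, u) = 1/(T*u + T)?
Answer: -56/5 ≈ -11.200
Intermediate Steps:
N(T, u) = 1/(T + T*u)
(-28*(-4))*N(5, -3) = (-28*(-4))*(1/(5*(1 - 3))) = 112*((⅕)/(-2)) = 112*((⅕)*(-½)) = 112*(-⅒) = -56/5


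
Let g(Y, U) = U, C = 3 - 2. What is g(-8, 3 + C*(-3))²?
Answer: 0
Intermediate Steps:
C = 1
g(-8, 3 + C*(-3))² = (3 + 1*(-3))² = (3 - 3)² = 0² = 0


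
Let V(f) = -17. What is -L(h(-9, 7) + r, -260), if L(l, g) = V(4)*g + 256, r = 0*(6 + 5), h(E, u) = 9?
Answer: -4676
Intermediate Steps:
r = 0 (r = 0*11 = 0)
L(l, g) = 256 - 17*g (L(l, g) = -17*g + 256 = 256 - 17*g)
-L(h(-9, 7) + r, -260) = -(256 - 17*(-260)) = -(256 + 4420) = -1*4676 = -4676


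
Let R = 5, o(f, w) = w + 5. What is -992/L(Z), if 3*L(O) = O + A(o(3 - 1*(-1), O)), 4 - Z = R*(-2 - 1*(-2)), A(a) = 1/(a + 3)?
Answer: -35712/49 ≈ -728.82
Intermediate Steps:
o(f, w) = 5 + w
A(a) = 1/(3 + a)
Z = 4 (Z = 4 - 5*(-2 - 1*(-2)) = 4 - 5*(-2 + 2) = 4 - 5*0 = 4 - 1*0 = 4 + 0 = 4)
L(O) = O/3 + 1/(3*(8 + O)) (L(O) = (O + 1/(3 + (5 + O)))/3 = (O + 1/(8 + O))/3 = O/3 + 1/(3*(8 + O)))
-992/L(Z) = -992*3*(8 + 4)/(1 + 4*(8 + 4)) = -992*36/(1 + 4*12) = -992*36/(1 + 48) = -992/((⅓)*(1/12)*49) = -992/49/36 = -992*36/49 = -35712/49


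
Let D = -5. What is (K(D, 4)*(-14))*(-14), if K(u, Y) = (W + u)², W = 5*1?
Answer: 0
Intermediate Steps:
W = 5
K(u, Y) = (5 + u)²
(K(D, 4)*(-14))*(-14) = ((5 - 5)²*(-14))*(-14) = (0²*(-14))*(-14) = (0*(-14))*(-14) = 0*(-14) = 0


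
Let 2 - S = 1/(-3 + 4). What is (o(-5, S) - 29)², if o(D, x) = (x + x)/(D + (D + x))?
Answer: 69169/81 ≈ 853.94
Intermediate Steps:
S = 1 (S = 2 - 1/(-3 + 4) = 2 - 1/1 = 2 - 1*1 = 2 - 1 = 1)
o(D, x) = 2*x/(x + 2*D) (o(D, x) = (2*x)/(x + 2*D) = 2*x/(x + 2*D))
(o(-5, S) - 29)² = (2*1/(1 + 2*(-5)) - 29)² = (2*1/(1 - 10) - 29)² = (2*1/(-9) - 29)² = (2*1*(-⅑) - 29)² = (-2/9 - 29)² = (-263/9)² = 69169/81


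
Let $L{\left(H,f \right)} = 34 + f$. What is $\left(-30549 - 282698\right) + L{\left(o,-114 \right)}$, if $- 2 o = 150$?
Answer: $-313327$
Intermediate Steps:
$o = -75$ ($o = \left(- \frac{1}{2}\right) 150 = -75$)
$\left(-30549 - 282698\right) + L{\left(o,-114 \right)} = \left(-30549 - 282698\right) + \left(34 - 114\right) = -313247 - 80 = -313327$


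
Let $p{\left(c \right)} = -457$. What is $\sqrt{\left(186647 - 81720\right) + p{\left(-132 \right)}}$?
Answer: $\sqrt{104470} \approx 323.22$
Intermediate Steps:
$\sqrt{\left(186647 - 81720\right) + p{\left(-132 \right)}} = \sqrt{\left(186647 - 81720\right) - 457} = \sqrt{104927 - 457} = \sqrt{104470}$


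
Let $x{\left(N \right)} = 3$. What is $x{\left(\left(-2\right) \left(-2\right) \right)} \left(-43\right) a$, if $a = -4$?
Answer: $516$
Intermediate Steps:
$x{\left(\left(-2\right) \left(-2\right) \right)} \left(-43\right) a = 3 \left(-43\right) \left(-4\right) = \left(-129\right) \left(-4\right) = 516$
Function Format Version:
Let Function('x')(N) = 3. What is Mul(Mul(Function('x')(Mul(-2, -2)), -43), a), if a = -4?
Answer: 516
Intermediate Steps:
Mul(Mul(Function('x')(Mul(-2, -2)), -43), a) = Mul(Mul(3, -43), -4) = Mul(-129, -4) = 516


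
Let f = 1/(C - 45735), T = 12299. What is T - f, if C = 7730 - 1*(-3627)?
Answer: 422815023/34378 ≈ 12299.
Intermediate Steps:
C = 11357 (C = 7730 + 3627 = 11357)
f = -1/34378 (f = 1/(11357 - 45735) = 1/(-34378) = -1/34378 ≈ -2.9088e-5)
T - f = 12299 - 1*(-1/34378) = 12299 + 1/34378 = 422815023/34378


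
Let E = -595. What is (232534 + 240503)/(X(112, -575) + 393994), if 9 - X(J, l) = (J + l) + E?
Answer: 157679/131687 ≈ 1.1974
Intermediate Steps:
X(J, l) = 604 - J - l (X(J, l) = 9 - ((J + l) - 595) = 9 - (-595 + J + l) = 9 + (595 - J - l) = 604 - J - l)
(232534 + 240503)/(X(112, -575) + 393994) = (232534 + 240503)/((604 - 1*112 - 1*(-575)) + 393994) = 473037/((604 - 112 + 575) + 393994) = 473037/(1067 + 393994) = 473037/395061 = 473037*(1/395061) = 157679/131687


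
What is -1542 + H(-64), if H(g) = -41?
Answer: -1583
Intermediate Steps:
-1542 + H(-64) = -1542 - 41 = -1583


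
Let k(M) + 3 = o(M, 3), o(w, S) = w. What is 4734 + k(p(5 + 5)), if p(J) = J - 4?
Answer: 4737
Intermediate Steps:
p(J) = -4 + J
k(M) = -3 + M
4734 + k(p(5 + 5)) = 4734 + (-3 + (-4 + (5 + 5))) = 4734 + (-3 + (-4 + 10)) = 4734 + (-3 + 6) = 4734 + 3 = 4737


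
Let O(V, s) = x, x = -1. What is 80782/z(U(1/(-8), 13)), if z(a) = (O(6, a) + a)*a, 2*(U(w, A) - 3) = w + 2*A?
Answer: 86528/255 ≈ 339.33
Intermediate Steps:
O(V, s) = -1
U(w, A) = 3 + A + w/2 (U(w, A) = 3 + (w + 2*A)/2 = 3 + (A + w/2) = 3 + A + w/2)
z(a) = a*(-1 + a) (z(a) = (-1 + a)*a = a*(-1 + a))
80782/z(U(1/(-8), 13)) = 80782/(((3 + 13 + (½)/(-8))*(-1 + (3 + 13 + (½)/(-8))))) = 80782/(((3 + 13 + (½)*(-⅛))*(-1 + (3 + 13 + (½)*(-⅛))))) = 80782/(((3 + 13 - 1/16)*(-1 + (3 + 13 - 1/16)))) = 80782/((255*(-1 + 255/16)/16)) = 80782/(((255/16)*(239/16))) = 80782/(60945/256) = 80782*(256/60945) = 86528/255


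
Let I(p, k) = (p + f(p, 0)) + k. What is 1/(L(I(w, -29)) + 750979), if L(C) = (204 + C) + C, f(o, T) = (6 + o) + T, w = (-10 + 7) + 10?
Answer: 1/751165 ≈ 1.3313e-6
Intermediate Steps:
w = 7 (w = -3 + 10 = 7)
f(o, T) = 6 + T + o
I(p, k) = 6 + k + 2*p (I(p, k) = (p + (6 + 0 + p)) + k = (p + (6 + p)) + k = (6 + 2*p) + k = 6 + k + 2*p)
L(C) = 204 + 2*C
1/(L(I(w, -29)) + 750979) = 1/((204 + 2*(6 - 29 + 2*7)) + 750979) = 1/((204 + 2*(6 - 29 + 14)) + 750979) = 1/((204 + 2*(-9)) + 750979) = 1/((204 - 18) + 750979) = 1/(186 + 750979) = 1/751165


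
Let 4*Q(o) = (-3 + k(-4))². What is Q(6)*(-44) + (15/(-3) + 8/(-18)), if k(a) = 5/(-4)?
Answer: -29395/144 ≈ -204.13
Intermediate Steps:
k(a) = -5/4 (k(a) = 5*(-¼) = -5/4)
Q(o) = 289/64 (Q(o) = (-3 - 5/4)²/4 = (-17/4)²/4 = (¼)*(289/16) = 289/64)
Q(6)*(-44) + (15/(-3) + 8/(-18)) = (289/64)*(-44) + (15/(-3) + 8/(-18)) = -3179/16 + (15*(-⅓) + 8*(-1/18)) = -3179/16 + (-5 - 4/9) = -3179/16 - 49/9 = -29395/144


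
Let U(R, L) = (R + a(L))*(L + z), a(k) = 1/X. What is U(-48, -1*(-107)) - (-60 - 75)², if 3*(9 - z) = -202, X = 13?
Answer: -1053425/39 ≈ -27011.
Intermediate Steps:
a(k) = 1/13
z = 229/3 (z = 9 - ⅓*(-202) = 9 + 202/3 = 229/3 ≈ 76.333)
U(R, L) = (1/13 + R)*(229/3 + L) (U(R, L) = (R + 1/13)*(L + 229/3) = (1/13 + R)*(229/3 + L))
U(-48, -1*(-107)) - (-60 - 75)² = (229/39 + (-1*(-107))/13 + (229/3)*(-48) - 1*(-107)*(-48)) - (-60 - 75)² = (229/39 + (1/13)*107 - 3664 + 107*(-48)) - 1*(-135)² = (229/39 + 107/13 - 3664 - 5136) - 1*18225 = -342650/39 - 18225 = -1053425/39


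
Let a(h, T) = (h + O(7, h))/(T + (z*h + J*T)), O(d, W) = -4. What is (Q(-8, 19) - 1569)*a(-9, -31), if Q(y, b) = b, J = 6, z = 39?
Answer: -10075/284 ≈ -35.475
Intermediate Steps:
a(h, T) = (-4 + h)/(7*T + 39*h) (a(h, T) = (h - 4)/(T + (39*h + 6*T)) = (-4 + h)/(T + (6*T + 39*h)) = (-4 + h)/(7*T + 39*h))
(Q(-8, 19) - 1569)*a(-9, -31) = (19 - 1569)*((-4 - 9)/(7*(-31) + 39*(-9))) = -1550*(-13)/(-217 - 351) = -1550*(-13)/(-568) = -(-775)*(-13)/284 = -1550*13/568 = -10075/284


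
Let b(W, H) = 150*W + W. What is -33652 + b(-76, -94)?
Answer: -45128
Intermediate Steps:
b(W, H) = 151*W
-33652 + b(-76, -94) = -33652 + 151*(-76) = -33652 - 11476 = -45128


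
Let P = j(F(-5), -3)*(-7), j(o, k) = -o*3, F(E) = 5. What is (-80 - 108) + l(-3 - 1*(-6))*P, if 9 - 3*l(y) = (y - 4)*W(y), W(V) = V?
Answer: 232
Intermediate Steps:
j(o, k) = -3*o
l(y) = 3 - y*(-4 + y)/3 (l(y) = 3 - (y - 4)*y/3 = 3 - (-4 + y)*y/3 = 3 - y*(-4 + y)/3)
P = 105 (P = -3*5*(-7) = -15*(-7) = 105)
(-80 - 108) + l(-3 - 1*(-6))*P = (-80 - 108) + (3 - (-3 - 1*(-6))**2/3 + 4*(-3 - 1*(-6))/3)*105 = -188 + (3 - (-3 + 6)**2/3 + 4*(-3 + 6)/3)*105 = -188 + (3 - 1/3*3**2 + (4/3)*3)*105 = -188 + (3 - 1/3*9 + 4)*105 = -188 + (3 - 3 + 4)*105 = -188 + 4*105 = -188 + 420 = 232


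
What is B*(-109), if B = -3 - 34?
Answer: 4033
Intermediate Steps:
B = -37
B*(-109) = -37*(-109) = 4033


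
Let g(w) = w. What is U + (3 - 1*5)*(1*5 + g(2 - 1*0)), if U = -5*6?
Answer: -44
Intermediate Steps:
U = -30
U + (3 - 1*5)*(1*5 + g(2 - 1*0)) = -30 + (3 - 1*5)*(1*5 + (2 - 1*0)) = -30 + (3 - 5)*(5 + (2 + 0)) = -30 - 2*(5 + 2) = -30 - 2*7 = -30 - 14 = -44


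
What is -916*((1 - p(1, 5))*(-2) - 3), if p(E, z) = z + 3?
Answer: -10076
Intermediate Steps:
p(E, z) = 3 + z
-916*((1 - p(1, 5))*(-2) - 3) = -916*((1 - (3 + 5))*(-2) - 3) = -916*((1 - 1*8)*(-2) - 3) = -916*((1 - 8)*(-2) - 3) = -916*(-7*(-2) - 3) = -916*(14 - 3) = -916*11 = -10076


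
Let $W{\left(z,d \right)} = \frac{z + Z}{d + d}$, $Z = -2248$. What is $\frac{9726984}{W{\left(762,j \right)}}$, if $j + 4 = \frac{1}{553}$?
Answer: $\frac{21506361624}{410879} \approx 52342.0$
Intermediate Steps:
$j = - \frac{2211}{553}$ ($j = -4 + \frac{1}{553} = - \frac{2211}{553} \approx -3.9982$)
$W{\left(z,d \right)} = \frac{-2248 + z}{2 d}$ ($W{\left(z,d \right)} = \frac{z - 2248}{d + d} = \frac{-2248 + z}{2 d}$)
$\frac{9726984}{W{\left(762,j \right)}} = \frac{9726984}{\frac{1}{2} \frac{1}{- \frac{2211}{553}} \left(-2248 + 762\right)} = \frac{9726984}{\frac{1}{2} \left(- \frac{553}{2211}\right) \left(-1486\right)} = \frac{9726984}{\frac{410879}{2211}} = 9726984 \cdot \frac{2211}{410879} = \frac{21506361624}{410879}$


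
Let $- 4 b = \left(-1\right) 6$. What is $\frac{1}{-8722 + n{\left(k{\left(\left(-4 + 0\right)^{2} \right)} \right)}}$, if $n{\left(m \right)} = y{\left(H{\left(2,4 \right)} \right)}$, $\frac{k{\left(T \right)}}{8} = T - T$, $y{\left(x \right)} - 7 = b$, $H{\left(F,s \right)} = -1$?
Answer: $- \frac{2}{17427} \approx -0.00011476$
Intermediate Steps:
$b = \frac{3}{2}$ ($b = - \frac{\left(-1\right) 6}{4} = \left(- \frac{1}{4}\right) \left(-6\right) = \frac{3}{2} \approx 1.5$)
$y{\left(x \right)} = \frac{17}{2}$ ($y{\left(x \right)} = 7 + \frac{3}{2} = \frac{17}{2}$)
$k{\left(T \right)} = 0$ ($k{\left(T \right)} = 8 \left(T - T\right) = 8 \cdot 0 = 0$)
$n{\left(m \right)} = \frac{17}{2}$
$\frac{1}{-8722 + n{\left(k{\left(\left(-4 + 0\right)^{2} \right)} \right)}} = \frac{1}{-8722 + \frac{17}{2}} = \frac{1}{- \frac{17427}{2}} = - \frac{2}{17427}$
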